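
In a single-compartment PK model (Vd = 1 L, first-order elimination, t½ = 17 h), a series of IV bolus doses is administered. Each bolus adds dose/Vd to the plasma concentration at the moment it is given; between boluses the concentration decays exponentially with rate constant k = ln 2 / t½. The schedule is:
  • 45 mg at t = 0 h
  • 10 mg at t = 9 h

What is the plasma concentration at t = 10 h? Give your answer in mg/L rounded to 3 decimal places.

39.532 mg/L

k = ln 2 / 17 = 0.04077 per h
Dose 1 (45 mg at t=0 h): 45·exp(−0.04077·10) = 29.932 mg/L
Dose 2 (10 mg at t=9 h): 10·exp(−0.04077·1) = 9.600 mg/L
C(10) = 29.932 + 9.600 = 39.532 mg/L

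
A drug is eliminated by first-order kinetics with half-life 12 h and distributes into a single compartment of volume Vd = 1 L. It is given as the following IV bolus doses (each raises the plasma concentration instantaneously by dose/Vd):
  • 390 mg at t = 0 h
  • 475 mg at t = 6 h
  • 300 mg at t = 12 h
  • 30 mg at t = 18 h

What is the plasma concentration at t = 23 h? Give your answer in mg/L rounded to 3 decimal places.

462.616 mg/L

k = ln 2 / 12 = 0.05776 per h
Dose 1 (390 mg at t=0 h): 390·exp(−0.05776·23) = 103.298 mg/L
Dose 2 (475 mg at t=6 h): 475·exp(−0.05776·17) = 177.924 mg/L
Dose 3 (300 mg at t=12 h): 300·exp(−0.05776·11) = 158.919 mg/L
Dose 4 (30 mg at t=18 h): 30·exp(−0.05776·5) = 22.475 mg/L
C(23) = 103.298 + 177.924 + 158.919 + 22.475 = 462.616 mg/L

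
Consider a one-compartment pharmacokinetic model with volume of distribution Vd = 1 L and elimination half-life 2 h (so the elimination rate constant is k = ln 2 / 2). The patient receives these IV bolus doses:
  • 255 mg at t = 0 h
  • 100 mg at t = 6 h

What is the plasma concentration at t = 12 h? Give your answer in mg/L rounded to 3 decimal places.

16.484 mg/L

k = ln 2 / 2 = 0.34657 per h
Dose 1 (255 mg at t=0 h): 255·exp(−0.34657·12) = 3.984 mg/L
Dose 2 (100 mg at t=6 h): 100·exp(−0.34657·6) = 12.500 mg/L
C(12) = 3.984 + 12.500 = 16.484 mg/L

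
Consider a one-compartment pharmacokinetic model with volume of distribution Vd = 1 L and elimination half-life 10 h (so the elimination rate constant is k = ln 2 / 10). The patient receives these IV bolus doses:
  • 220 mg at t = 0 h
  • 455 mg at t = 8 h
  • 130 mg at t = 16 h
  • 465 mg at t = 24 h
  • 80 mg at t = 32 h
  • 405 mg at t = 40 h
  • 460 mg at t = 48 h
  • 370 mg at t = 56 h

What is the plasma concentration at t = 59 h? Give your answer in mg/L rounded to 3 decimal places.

k = ln 2 / 10 = 0.06931 per h
Dose 1 (220 mg at t=0 h): 220·exp(−0.06931·59) = 3.684 mg/L
Dose 2 (455 mg at t=8 h): 455·exp(−0.06931·51) = 13.267 mg/L
Dose 3 (130 mg at t=16 h): 130·exp(−0.06931·43) = 6.600 mg/L
Dose 4 (465 mg at t=24 h): 465·exp(−0.06931·35) = 41.101 mg/L
Dose 5 (80 mg at t=32 h): 80·exp(−0.06931·27) = 12.311 mg/L
Dose 6 (405 mg at t=40 h): 405·exp(−0.06931·19) = 108.517 mg/L
Dose 7 (460 mg at t=48 h): 460·exp(−0.06931·11) = 214.598 mg/L
Dose 8 (370 mg at t=56 h): 370·exp(−0.06931·3) = 300.533 mg/L
C(59) = 3.684 + 13.267 + 6.600 + 41.101 + 12.311 + 108.517 + 214.598 + 300.533 = 700.610 mg/L

700.610 mg/L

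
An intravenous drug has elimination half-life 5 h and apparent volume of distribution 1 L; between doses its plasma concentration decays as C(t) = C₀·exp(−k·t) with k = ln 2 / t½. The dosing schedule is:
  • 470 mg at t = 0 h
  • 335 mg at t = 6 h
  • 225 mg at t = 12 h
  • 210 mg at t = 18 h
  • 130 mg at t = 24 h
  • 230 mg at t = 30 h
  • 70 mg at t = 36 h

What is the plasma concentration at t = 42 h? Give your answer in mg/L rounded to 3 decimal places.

99.491 mg/L

k = ln 2 / 5 = 0.13863 per h
Dose 1 (470 mg at t=0 h): 470·exp(−0.13863·42) = 1.391 mg/L
Dose 2 (335 mg at t=6 h): 335·exp(−0.13863·36) = 2.278 mg/L
Dose 3 (225 mg at t=12 h): 225·exp(−0.13863·30) = 3.516 mg/L
Dose 4 (210 mg at t=18 h): 210·exp(−0.13863·24) = 7.538 mg/L
Dose 5 (130 mg at t=24 h): 130·exp(−0.13863·18) = 10.721 mg/L
Dose 6 (230 mg at t=30 h): 230·exp(−0.13863·12) = 43.577 mg/L
Dose 7 (70 mg at t=36 h): 70·exp(−0.13863·6) = 30.469 mg/L
C(42) = 1.391 + 2.278 + 3.516 + 7.538 + 10.721 + 43.577 + 30.469 = 99.491 mg/L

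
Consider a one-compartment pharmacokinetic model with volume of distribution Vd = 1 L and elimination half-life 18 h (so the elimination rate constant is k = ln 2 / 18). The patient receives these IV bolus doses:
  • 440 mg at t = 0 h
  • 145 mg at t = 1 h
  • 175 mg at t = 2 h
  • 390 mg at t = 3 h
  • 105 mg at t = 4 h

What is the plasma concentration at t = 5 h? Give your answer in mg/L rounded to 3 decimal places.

1105.271 mg/L

k = ln 2 / 18 = 0.03851 per h
Dose 1 (440 mg at t=0 h): 440·exp(−0.03851·5) = 362.939 mg/L
Dose 2 (145 mg at t=1 h): 145·exp(−0.03851·4) = 124.300 mg/L
Dose 3 (175 mg at t=2 h): 175·exp(−0.03851·3) = 155.907 mg/L
Dose 4 (390 mg at t=3 h): 390·exp(−0.03851·2) = 361.091 mg/L
Dose 5 (105 mg at t=4 h): 105·exp(−0.03851·1) = 101.034 mg/L
C(5) = 362.939 + 124.300 + 155.907 + 361.091 + 101.034 = 1105.271 mg/L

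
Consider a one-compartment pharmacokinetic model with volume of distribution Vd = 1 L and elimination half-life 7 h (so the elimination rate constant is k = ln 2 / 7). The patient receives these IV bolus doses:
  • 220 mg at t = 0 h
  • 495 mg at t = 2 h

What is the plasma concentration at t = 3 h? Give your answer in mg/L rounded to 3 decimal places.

k = ln 2 / 7 = 0.09902 per h
Dose 1 (220 mg at t=0 h): 220·exp(−0.09902·3) = 163.459 mg/L
Dose 2 (495 mg at t=2 h): 495·exp(−0.09902·1) = 448.333 mg/L
C(3) = 163.459 + 448.333 = 611.793 mg/L

611.793 mg/L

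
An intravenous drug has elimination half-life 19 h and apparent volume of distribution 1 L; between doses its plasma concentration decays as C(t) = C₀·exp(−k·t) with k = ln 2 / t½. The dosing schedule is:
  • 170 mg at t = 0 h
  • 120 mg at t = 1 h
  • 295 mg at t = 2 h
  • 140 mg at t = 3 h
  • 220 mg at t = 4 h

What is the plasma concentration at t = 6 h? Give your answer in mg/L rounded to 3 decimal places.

k = ln 2 / 19 = 0.03648 per h
Dose 1 (170 mg at t=0 h): 170·exp(−0.03648·6) = 136.580 mg/L
Dose 2 (120 mg at t=1 h): 120·exp(−0.03648·5) = 99.991 mg/L
Dose 3 (295 mg at t=2 h): 295·exp(−0.03648·4) = 254.945 mg/L
Dose 4 (140 mg at t=3 h): 140·exp(−0.03648·3) = 125.486 mg/L
Dose 5 (220 mg at t=4 h): 220·exp(−0.03648·2) = 204.520 mg/L
C(6) = 136.580 + 99.991 + 254.945 + 125.486 + 204.520 = 821.523 mg/L

821.523 mg/L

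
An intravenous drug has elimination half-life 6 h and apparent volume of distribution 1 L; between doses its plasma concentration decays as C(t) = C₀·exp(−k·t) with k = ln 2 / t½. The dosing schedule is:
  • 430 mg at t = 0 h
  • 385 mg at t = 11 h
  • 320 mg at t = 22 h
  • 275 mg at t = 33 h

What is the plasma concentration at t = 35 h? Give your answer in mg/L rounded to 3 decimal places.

321.144 mg/L

k = ln 2 / 6 = 0.11552 per h
Dose 1 (430 mg at t=0 h): 430·exp(−0.11552·35) = 7.542 mg/L
Dose 2 (385 mg at t=11 h): 385·exp(−0.11552·24) = 24.062 mg/L
Dose 3 (320 mg at t=22 h): 320·exp(−0.11552·13) = 71.272 mg/L
Dose 4 (275 mg at t=33 h): 275·exp(−0.11552·2) = 218.268 mg/L
C(35) = 7.542 + 24.062 + 71.272 + 218.268 = 321.144 mg/L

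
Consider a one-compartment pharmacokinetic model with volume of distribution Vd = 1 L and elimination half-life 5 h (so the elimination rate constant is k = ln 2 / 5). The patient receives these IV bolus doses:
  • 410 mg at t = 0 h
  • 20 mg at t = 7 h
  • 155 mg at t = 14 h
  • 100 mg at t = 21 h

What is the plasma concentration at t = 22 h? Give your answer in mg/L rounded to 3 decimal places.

160.106 mg/L

k = ln 2 / 5 = 0.13863 per h
Dose 1 (410 mg at t=0 h): 410·exp(−0.13863·22) = 19.420 mg/L
Dose 2 (20 mg at t=7 h): 20·exp(−0.13863·15) = 2.500 mg/L
Dose 3 (155 mg at t=14 h): 155·exp(−0.13863·8) = 51.131 mg/L
Dose 4 (100 mg at t=21 h): 100·exp(−0.13863·1) = 87.055 mg/L
C(22) = 19.420 + 2.500 + 51.131 + 87.055 = 160.106 mg/L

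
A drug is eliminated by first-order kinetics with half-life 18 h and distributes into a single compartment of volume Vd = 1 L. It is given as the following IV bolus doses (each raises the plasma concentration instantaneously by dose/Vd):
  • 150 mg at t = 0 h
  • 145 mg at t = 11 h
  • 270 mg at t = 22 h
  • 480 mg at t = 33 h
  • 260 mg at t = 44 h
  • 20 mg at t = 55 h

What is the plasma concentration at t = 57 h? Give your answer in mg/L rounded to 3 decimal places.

478.127 mg/L

k = ln 2 / 18 = 0.03851 per h
Dose 1 (150 mg at t=0 h): 150·exp(−0.03851·57) = 16.704 mg/L
Dose 2 (145 mg at t=11 h): 145·exp(−0.03851·46) = 24.664 mg/L
Dose 3 (270 mg at t=22 h): 270·exp(−0.03851·35) = 70.150 mg/L
Dose 4 (480 mg at t=33 h): 480·exp(−0.03851·24) = 190.488 mg/L
Dose 5 (260 mg at t=44 h): 260·exp(−0.03851·13) = 157.602 mg/L
Dose 6 (20 mg at t=55 h): 20·exp(−0.03851·2) = 18.517 mg/L
C(57) = 16.704 + 24.664 + 70.150 + 190.488 + 157.602 + 18.517 = 478.127 mg/L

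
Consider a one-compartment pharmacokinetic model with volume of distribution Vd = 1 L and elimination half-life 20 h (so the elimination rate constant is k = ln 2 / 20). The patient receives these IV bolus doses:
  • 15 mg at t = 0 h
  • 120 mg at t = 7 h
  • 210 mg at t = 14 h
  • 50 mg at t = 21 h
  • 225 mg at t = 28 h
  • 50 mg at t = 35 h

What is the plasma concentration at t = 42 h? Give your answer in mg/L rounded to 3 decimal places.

320.632 mg/L

k = ln 2 / 20 = 0.03466 per h
Dose 1 (15 mg at t=0 h): 15·exp(−0.03466·42) = 3.499 mg/L
Dose 2 (120 mg at t=7 h): 120·exp(−0.03466·35) = 35.676 mg/L
Dose 3 (210 mg at t=14 h): 210·exp(−0.03466·28) = 79.575 mg/L
Dose 4 (50 mg at t=21 h): 50·exp(−0.03466·21) = 24.148 mg/L
Dose 5 (225 mg at t=28 h): 225·exp(−0.03466·14) = 138.504 mg/L
Dose 6 (50 mg at t=35 h): 50·exp(−0.03466·7) = 39.229 mg/L
C(42) = 3.499 + 35.676 + 79.575 + 24.148 + 138.504 + 39.229 = 320.632 mg/L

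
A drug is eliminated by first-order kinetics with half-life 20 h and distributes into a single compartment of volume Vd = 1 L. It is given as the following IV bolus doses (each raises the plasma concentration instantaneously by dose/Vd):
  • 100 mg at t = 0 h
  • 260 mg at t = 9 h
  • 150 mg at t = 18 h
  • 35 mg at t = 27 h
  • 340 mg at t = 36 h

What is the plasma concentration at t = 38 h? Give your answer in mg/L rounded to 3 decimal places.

k = ln 2 / 20 = 0.03466 per h
Dose 1 (100 mg at t=0 h): 100·exp(−0.03466·38) = 26.794 mg/L
Dose 2 (260 mg at t=9 h): 260·exp(−0.03466·29) = 95.166 mg/L
Dose 3 (150 mg at t=18 h): 150·exp(−0.03466·20) = 75.000 mg/L
Dose 4 (35 mg at t=27 h): 35·exp(−0.03466·11) = 23.906 mg/L
Dose 5 (340 mg at t=36 h): 340·exp(−0.03466·2) = 317.231 mg/L
C(38) = 26.794 + 95.166 + 75.000 + 23.906 + 317.231 = 538.097 mg/L

538.097 mg/L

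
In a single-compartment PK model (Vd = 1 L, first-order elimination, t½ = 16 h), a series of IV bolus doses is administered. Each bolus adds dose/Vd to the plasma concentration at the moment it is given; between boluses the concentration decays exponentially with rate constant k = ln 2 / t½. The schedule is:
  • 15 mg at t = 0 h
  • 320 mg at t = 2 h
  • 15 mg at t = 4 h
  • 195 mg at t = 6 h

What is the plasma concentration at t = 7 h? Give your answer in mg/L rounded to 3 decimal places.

k = ln 2 / 16 = 0.04332 per h
Dose 1 (15 mg at t=0 h): 15·exp(−0.04332·7) = 11.076 mg/L
Dose 2 (320 mg at t=2 h): 320·exp(−0.04332·5) = 257.678 mg/L
Dose 3 (15 mg at t=4 h): 15·exp(−0.04332·3) = 13.172 mg/L
Dose 4 (195 mg at t=6 h): 195·exp(−0.04332·1) = 186.733 mg/L
C(7) = 11.076 + 257.678 + 13.172 + 186.733 = 468.659 mg/L

468.659 mg/L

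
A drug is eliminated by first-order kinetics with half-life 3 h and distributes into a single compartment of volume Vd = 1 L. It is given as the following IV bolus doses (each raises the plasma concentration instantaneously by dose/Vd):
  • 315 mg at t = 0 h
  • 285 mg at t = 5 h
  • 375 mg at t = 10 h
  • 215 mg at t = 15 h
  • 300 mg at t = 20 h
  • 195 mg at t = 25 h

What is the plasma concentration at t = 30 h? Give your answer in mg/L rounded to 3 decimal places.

102.786 mg/L

k = ln 2 / 3 = 0.23105 per h
Dose 1 (315 mg at t=0 h): 315·exp(−0.23105·30) = 0.308 mg/L
Dose 2 (285 mg at t=5 h): 285·exp(−0.23105·25) = 0.884 mg/L
Dose 3 (375 mg at t=10 h): 375·exp(−0.23105·20) = 3.691 mg/L
Dose 4 (215 mg at t=15 h): 215·exp(−0.23105·15) = 6.719 mg/L
Dose 5 (300 mg at t=20 h): 300·exp(−0.23105·10) = 29.764 mg/L
Dose 6 (195 mg at t=25 h): 195·exp(−0.23105·5) = 61.421 mg/L
C(30) = 0.308 + 0.884 + 3.691 + 6.719 + 29.764 + 61.421 = 102.786 mg/L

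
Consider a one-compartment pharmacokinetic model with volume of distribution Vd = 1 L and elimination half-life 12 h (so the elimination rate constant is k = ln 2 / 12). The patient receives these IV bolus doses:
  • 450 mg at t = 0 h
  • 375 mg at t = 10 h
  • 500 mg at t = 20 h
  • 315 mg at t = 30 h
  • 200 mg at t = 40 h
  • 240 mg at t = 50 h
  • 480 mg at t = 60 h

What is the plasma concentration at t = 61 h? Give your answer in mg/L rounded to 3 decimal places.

k = ln 2 / 12 = 0.05776 per h
Dose 1 (450 mg at t=0 h): 450·exp(−0.05776·61) = 13.273 mg/L
Dose 2 (375 mg at t=10 h): 375·exp(−0.05776·51) = 19.709 mg/L
Dose 3 (500 mg at t=20 h): 500·exp(−0.05776·41) = 46.822 mg/L
Dose 4 (315 mg at t=30 h): 315·exp(−0.05776·31) = 52.559 mg/L
Dose 5 (200 mg at t=40 h): 200·exp(−0.05776·21) = 59.460 mg/L
Dose 6 (240 mg at t=50 h): 240·exp(−0.05776·11) = 127.136 mg/L
Dose 7 (480 mg at t=60 h): 480·exp(−0.05776·1) = 453.060 mg/L
C(61) = 13.273 + 19.709 + 46.822 + 52.559 + 59.460 + 127.136 + 453.060 = 772.019 mg/L

772.019 mg/L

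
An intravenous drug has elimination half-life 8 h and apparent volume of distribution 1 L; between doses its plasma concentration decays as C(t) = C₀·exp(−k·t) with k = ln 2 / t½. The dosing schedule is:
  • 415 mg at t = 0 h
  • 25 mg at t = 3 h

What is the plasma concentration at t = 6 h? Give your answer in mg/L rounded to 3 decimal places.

k = ln 2 / 8 = 0.08664 per h
Dose 1 (415 mg at t=0 h): 415·exp(−0.08664·6) = 246.760 mg/L
Dose 2 (25 mg at t=3 h): 25·exp(−0.08664·3) = 19.278 mg/L
C(6) = 246.760 + 19.278 = 266.038 mg/L

266.038 mg/L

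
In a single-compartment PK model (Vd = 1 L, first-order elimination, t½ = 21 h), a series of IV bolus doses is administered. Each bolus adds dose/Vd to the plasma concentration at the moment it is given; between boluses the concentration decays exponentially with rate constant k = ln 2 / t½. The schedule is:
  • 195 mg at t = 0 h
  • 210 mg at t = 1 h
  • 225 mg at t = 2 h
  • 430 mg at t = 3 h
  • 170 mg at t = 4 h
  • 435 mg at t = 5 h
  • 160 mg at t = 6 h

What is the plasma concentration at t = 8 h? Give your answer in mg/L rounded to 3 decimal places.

k = ln 2 / 21 = 0.03301 per h
Dose 1 (195 mg at t=0 h): 195·exp(−0.03301·8) = 149.746 mg/L
Dose 2 (210 mg at t=1 h): 210·exp(−0.03301·7) = 166.677 mg/L
Dose 3 (225 mg at t=2 h): 225·exp(−0.03301·6) = 184.575 mg/L
Dose 4 (430 mg at t=3 h): 430·exp(−0.03301·5) = 364.582 mg/L
Dose 5 (170 mg at t=4 h): 170·exp(−0.03301·4) = 148.974 mg/L
Dose 6 (435 mg at t=5 h): 435·exp(−0.03301·3) = 393.990 mg/L
Dose 7 (160 mg at t=6 h): 160·exp(−0.03301·2) = 149.779 mg/L
C(8) = 149.746 + 166.677 + 184.575 + 364.582 + 148.974 + 393.990 + 149.779 = 1558.323 mg/L

1558.323 mg/L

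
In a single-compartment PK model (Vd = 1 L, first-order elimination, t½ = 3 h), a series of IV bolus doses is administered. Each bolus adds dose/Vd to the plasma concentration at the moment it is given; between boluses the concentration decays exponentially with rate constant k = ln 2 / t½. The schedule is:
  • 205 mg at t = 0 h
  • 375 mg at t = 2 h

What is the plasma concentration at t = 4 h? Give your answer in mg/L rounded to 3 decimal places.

317.590 mg/L

k = ln 2 / 3 = 0.23105 per h
Dose 1 (205 mg at t=0 h): 205·exp(−0.23105·4) = 81.354 mg/L
Dose 2 (375 mg at t=2 h): 375·exp(−0.23105·2) = 236.235 mg/L
C(4) = 81.354 + 236.235 = 317.590 mg/L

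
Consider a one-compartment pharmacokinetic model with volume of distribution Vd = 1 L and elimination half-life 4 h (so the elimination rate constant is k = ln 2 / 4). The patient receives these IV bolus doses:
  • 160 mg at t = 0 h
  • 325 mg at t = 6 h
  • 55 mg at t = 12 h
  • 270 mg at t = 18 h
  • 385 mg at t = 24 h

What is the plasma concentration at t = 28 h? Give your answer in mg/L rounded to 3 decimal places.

252.099 mg/L

k = ln 2 / 4 = 0.17329 per h
Dose 1 (160 mg at t=0 h): 160·exp(−0.17329·28) = 1.250 mg/L
Dose 2 (325 mg at t=6 h): 325·exp(−0.17329·22) = 7.182 mg/L
Dose 3 (55 mg at t=12 h): 55·exp(−0.17329·16) = 3.438 mg/L
Dose 4 (270 mg at t=18 h): 270·exp(−0.17329·10) = 47.730 mg/L
Dose 5 (385 mg at t=24 h): 385·exp(−0.17329·4) = 192.500 mg/L
C(28) = 1.250 + 7.182 + 3.438 + 47.730 + 192.500 = 252.099 mg/L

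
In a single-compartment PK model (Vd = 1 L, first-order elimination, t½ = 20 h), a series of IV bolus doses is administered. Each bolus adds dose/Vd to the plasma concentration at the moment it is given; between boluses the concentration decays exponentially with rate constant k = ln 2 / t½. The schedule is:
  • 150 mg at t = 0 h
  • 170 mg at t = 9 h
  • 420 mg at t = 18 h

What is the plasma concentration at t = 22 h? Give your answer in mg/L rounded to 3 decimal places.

k = ln 2 / 20 = 0.03466 per h
Dose 1 (150 mg at t=0 h): 150·exp(−0.03466·22) = 69.977 mg/L
Dose 2 (170 mg at t=9 h): 170·exp(−0.03466·13) = 108.338 mg/L
Dose 3 (420 mg at t=18 h): 420·exp(−0.03466·4) = 365.631 mg/L
C(22) = 69.977 + 108.338 + 365.631 = 543.946 mg/L

543.946 mg/L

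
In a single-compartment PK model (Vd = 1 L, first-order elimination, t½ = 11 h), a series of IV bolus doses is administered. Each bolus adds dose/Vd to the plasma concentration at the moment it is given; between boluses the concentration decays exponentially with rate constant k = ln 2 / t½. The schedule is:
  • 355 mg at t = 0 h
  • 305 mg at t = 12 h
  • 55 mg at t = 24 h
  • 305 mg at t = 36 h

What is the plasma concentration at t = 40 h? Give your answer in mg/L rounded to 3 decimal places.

k = ln 2 / 11 = 0.06301 per h
Dose 1 (355 mg at t=0 h): 355·exp(−0.06301·40) = 28.548 mg/L
Dose 2 (305 mg at t=12 h): 305·exp(−0.06301·28) = 52.245 mg/L
Dose 3 (55 mg at t=24 h): 55·exp(−0.06301·16) = 20.068 mg/L
Dose 4 (305 mg at t=36 h): 305·exp(−0.06301·4) = 237.047 mg/L
C(40) = 28.548 + 52.245 + 20.068 + 237.047 = 337.907 mg/L

337.907 mg/L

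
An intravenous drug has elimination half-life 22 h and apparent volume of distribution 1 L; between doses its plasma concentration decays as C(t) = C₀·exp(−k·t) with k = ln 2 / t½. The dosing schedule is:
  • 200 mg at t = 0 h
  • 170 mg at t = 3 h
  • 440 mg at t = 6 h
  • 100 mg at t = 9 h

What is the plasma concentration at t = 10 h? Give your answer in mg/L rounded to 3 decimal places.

767.100 mg/L

k = ln 2 / 22 = 0.03151 per h
Dose 1 (200 mg at t=0 h): 200·exp(−0.03151·10) = 145.948 mg/L
Dose 2 (170 mg at t=3 h): 170·exp(−0.03151·7) = 136.354 mg/L
Dose 3 (440 mg at t=6 h): 440·exp(−0.03151·4) = 387.900 mg/L
Dose 4 (100 mg at t=9 h): 100·exp(−0.03151·1) = 96.898 mg/L
C(10) = 145.948 + 136.354 + 387.900 + 96.898 = 767.100 mg/L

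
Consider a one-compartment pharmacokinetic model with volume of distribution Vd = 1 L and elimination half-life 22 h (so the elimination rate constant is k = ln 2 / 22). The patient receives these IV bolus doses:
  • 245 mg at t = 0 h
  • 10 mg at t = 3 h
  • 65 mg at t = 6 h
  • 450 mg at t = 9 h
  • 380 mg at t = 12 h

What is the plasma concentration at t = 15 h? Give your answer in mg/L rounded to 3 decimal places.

k = ln 2 / 22 = 0.03151 per h
Dose 1 (245 mg at t=0 h): 245·exp(−0.03151·15) = 152.728 mg/L
Dose 2 (10 mg at t=3 h): 10·exp(−0.03151·12) = 6.852 mg/L
Dose 3 (65 mg at t=6 h): 65·exp(−0.03151·9) = 48.951 mg/L
Dose 4 (450 mg at t=9 h): 450·exp(−0.03151·6) = 372.489 mg/L
Dose 5 (380 mg at t=12 h): 380·exp(−0.03151·3) = 345.728 mg/L
C(15) = 152.728 + 6.852 + 48.951 + 372.489 + 345.728 = 926.748 mg/L

926.748 mg/L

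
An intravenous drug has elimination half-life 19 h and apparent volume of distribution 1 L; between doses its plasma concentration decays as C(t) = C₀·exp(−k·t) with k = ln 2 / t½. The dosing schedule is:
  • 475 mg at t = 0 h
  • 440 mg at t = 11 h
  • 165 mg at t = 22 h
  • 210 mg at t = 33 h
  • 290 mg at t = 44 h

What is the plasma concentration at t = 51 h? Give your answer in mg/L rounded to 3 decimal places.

566.989 mg/L

k = ln 2 / 19 = 0.03648 per h
Dose 1 (475 mg at t=0 h): 475·exp(−0.03648·51) = 73.904 mg/L
Dose 2 (440 mg at t=11 h): 440·exp(−0.03648·40) = 102.260 mg/L
Dose 3 (165 mg at t=22 h): 165·exp(−0.03648·29) = 57.282 mg/L
Dose 4 (210 mg at t=33 h): 210·exp(−0.03648·18) = 108.901 mg/L
Dose 5 (290 mg at t=44 h): 290·exp(−0.03648·7) = 224.643 mg/L
C(51) = 73.904 + 102.260 + 57.282 + 108.901 + 224.643 = 566.989 mg/L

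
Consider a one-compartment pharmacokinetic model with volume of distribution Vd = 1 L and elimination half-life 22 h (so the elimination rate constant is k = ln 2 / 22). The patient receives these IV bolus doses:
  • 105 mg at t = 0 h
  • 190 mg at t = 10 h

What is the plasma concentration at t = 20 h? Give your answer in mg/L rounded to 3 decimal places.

k = ln 2 / 22 = 0.03151 per h
Dose 1 (105 mg at t=0 h): 105·exp(−0.03151·20) = 55.915 mg/L
Dose 2 (190 mg at t=10 h): 190·exp(−0.03151·10) = 138.651 mg/L
C(20) = 55.915 + 138.651 = 194.565 mg/L

194.565 mg/L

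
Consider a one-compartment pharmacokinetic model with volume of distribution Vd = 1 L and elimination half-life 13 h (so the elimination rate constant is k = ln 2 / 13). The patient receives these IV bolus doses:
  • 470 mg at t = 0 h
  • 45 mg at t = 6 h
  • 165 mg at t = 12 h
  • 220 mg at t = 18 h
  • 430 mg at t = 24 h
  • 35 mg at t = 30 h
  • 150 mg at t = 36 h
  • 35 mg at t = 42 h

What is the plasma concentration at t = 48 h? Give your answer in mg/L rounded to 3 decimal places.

k = ln 2 / 13 = 0.05332 per h
Dose 1 (470 mg at t=0 h): 470·exp(−0.05332·48) = 36.358 mg/L
Dose 2 (45 mg at t=6 h): 45·exp(−0.05332·42) = 4.794 mg/L
Dose 3 (165 mg at t=12 h): 165·exp(−0.05332·36) = 24.203 mg/L
Dose 4 (220 mg at t=18 h): 220·exp(−0.05332·30) = 44.436 mg/L
Dose 5 (430 mg at t=24 h): 430·exp(−0.05332·24) = 119.597 mg/L
Dose 6 (35 mg at t=30 h): 35·exp(−0.05332·18) = 13.405 mg/L
Dose 7 (150 mg at t=36 h): 150·exp(−0.05332·12) = 79.107 mg/L
Dose 8 (35 mg at t=42 h): 35·exp(−0.05332·6) = 25.417 mg/L
C(48) = 36.358 + 4.794 + 24.203 + 44.436 + 119.597 + 13.405 + 79.107 + 25.417 = 347.317 mg/L

347.317 mg/L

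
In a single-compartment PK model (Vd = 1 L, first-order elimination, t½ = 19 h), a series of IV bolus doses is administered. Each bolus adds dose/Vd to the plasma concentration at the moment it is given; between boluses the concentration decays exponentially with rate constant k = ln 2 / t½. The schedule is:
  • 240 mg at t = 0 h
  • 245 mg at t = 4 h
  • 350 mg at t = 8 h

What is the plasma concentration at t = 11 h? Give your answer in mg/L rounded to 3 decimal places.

664.169 mg/L

k = ln 2 / 19 = 0.03648 per h
Dose 1 (240 mg at t=0 h): 240·exp(−0.03648·11) = 160.668 mg/L
Dose 2 (245 mg at t=4 h): 245·exp(−0.03648·7) = 189.784 mg/L
Dose 3 (350 mg at t=8 h): 350·exp(−0.03648·3) = 313.716 mg/L
C(11) = 160.668 + 189.784 + 313.716 = 664.169 mg/L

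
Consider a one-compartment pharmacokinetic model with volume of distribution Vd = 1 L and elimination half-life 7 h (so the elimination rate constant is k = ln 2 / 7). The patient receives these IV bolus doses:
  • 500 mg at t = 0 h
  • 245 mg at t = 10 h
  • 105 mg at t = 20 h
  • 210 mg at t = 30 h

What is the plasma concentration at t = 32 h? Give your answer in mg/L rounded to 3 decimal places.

253.037 mg/L

k = ln 2 / 7 = 0.09902 per h
Dose 1 (500 mg at t=0 h): 500·exp(−0.09902·32) = 21.030 mg/L
Dose 2 (245 mg at t=10 h): 245·exp(−0.09902·22) = 27.738 mg/L
Dose 3 (105 mg at t=20 h): 105·exp(−0.09902·12) = 31.999 mg/L
Dose 4 (210 mg at t=30 h): 210·exp(−0.09902·2) = 172.270 mg/L
C(32) = 21.030 + 27.738 + 31.999 + 172.270 = 253.037 mg/L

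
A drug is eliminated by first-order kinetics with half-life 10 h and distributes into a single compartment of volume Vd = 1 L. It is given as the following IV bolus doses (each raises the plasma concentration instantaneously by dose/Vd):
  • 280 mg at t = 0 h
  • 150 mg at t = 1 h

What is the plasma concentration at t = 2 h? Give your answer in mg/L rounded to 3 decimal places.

383.709 mg/L

k = ln 2 / 10 = 0.06931 per h
Dose 1 (280 mg at t=0 h): 280·exp(−0.06931·2) = 243.754 mg/L
Dose 2 (150 mg at t=1 h): 150·exp(−0.06931·1) = 139.955 mg/L
C(2) = 243.754 + 139.955 = 383.709 mg/L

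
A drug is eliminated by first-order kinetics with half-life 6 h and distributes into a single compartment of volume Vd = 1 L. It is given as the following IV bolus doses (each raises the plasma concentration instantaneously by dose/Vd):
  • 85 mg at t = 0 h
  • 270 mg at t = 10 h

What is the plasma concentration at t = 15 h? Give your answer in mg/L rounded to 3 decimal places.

166.558 mg/L

k = ln 2 / 6 = 0.11552 per h
Dose 1 (85 mg at t=0 h): 85·exp(−0.11552·15) = 15.026 mg/L
Dose 2 (270 mg at t=10 h): 270·exp(−0.11552·5) = 151.532 mg/L
C(15) = 15.026 + 151.532 = 166.558 mg/L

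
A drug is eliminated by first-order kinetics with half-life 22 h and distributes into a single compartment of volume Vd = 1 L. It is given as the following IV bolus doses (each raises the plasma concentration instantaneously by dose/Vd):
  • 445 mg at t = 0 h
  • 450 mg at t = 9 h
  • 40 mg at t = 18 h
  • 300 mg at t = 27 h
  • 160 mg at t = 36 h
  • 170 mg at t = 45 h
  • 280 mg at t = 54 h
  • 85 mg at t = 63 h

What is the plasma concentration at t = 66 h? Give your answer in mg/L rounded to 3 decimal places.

646.009 mg/L

k = ln 2 / 22 = 0.03151 per h
Dose 1 (445 mg at t=0 h): 445·exp(−0.03151·66) = 55.625 mg/L
Dose 2 (450 mg at t=9 h): 450·exp(−0.03151·57) = 74.691 mg/L
Dose 3 (40 mg at t=18 h): 40·exp(−0.03151·48) = 8.816 mg/L
Dose 4 (300 mg at t=27 h): 300·exp(−0.03151·39) = 87.796 mg/L
Dose 5 (160 mg at t=36 h): 160·exp(−0.03151·30) = 62.176 mg/L
Dose 6 (170 mg at t=45 h): 170·exp(−0.03151·21) = 87.721 mg/L
Dose 7 (280 mg at t=54 h): 280·exp(−0.03151·12) = 191.849 mg/L
Dose 8 (85 mg at t=63 h): 85·exp(−0.03151·3) = 77.334 mg/L
C(66) = 55.625 + 74.691 + 8.816 + 87.796 + 62.176 + 87.721 + 191.849 + 77.334 = 646.009 mg/L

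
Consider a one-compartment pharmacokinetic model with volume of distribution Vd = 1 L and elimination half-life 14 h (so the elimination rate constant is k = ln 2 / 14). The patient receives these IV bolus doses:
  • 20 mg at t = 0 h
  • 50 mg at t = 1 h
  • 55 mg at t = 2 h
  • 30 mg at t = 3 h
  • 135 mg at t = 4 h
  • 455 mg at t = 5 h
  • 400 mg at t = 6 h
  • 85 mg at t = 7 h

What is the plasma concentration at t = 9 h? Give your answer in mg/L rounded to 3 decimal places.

k = ln 2 / 14 = 0.04951 per h
Dose 1 (20 mg at t=0 h): 20·exp(−0.04951·9) = 12.809 mg/L
Dose 2 (50 mg at t=1 h): 50·exp(−0.04951·8) = 33.648 mg/L
Dose 3 (55 mg at t=2 h): 55·exp(−0.04951·7) = 38.891 mg/L
Dose 4 (30 mg at t=3 h): 30·exp(−0.04951·6) = 22.290 mg/L
Dose 5 (135 mg at t=4 h): 135·exp(−0.04951·5) = 105.396 mg/L
Dose 6 (455 mg at t=5 h): 455·exp(−0.04951·4) = 373.253 mg/L
Dose 7 (400 mg at t=6 h): 400·exp(−0.04951·3) = 344.789 mg/L
Dose 8 (85 mg at t=7 h): 85·exp(−0.04951·2) = 76.987 mg/L
C(9) = 12.809 + 33.648 + 38.891 + 22.290 + 105.396 + 373.253 + 344.789 + 76.987 = 1008.061 mg/L

1008.061 mg/L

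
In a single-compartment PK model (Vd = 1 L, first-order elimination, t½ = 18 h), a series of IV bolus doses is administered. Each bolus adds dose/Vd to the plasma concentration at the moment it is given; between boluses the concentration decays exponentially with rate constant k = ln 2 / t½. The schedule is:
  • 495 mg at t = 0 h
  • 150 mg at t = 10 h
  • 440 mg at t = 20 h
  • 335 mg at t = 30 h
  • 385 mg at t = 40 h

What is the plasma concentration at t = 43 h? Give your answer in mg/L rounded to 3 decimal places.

k = ln 2 / 18 = 0.03851 per h
Dose 1 (495 mg at t=0 h): 495·exp(−0.03851·43) = 94.510 mg/L
Dose 2 (150 mg at t=10 h): 150·exp(−0.03851·33) = 42.092 mg/L
Dose 3 (440 mg at t=20 h): 440·exp(−0.03851·23) = 181.469 mg/L
Dose 4 (335 mg at t=30 h): 335·exp(−0.03851·13) = 203.065 mg/L
Dose 5 (385 mg at t=40 h): 385·exp(−0.03851·3) = 342.996 mg/L
C(43) = 94.510 + 42.092 + 181.469 + 203.065 + 342.996 = 864.132 mg/L

864.132 mg/L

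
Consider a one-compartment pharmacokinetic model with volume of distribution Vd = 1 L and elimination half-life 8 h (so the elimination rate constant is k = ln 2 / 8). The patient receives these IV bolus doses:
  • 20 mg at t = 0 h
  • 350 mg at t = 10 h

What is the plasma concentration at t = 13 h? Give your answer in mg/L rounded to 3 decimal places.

k = ln 2 / 8 = 0.08664 per h
Dose 1 (20 mg at t=0 h): 20·exp(−0.08664·13) = 6.484 mg/L
Dose 2 (350 mg at t=10 h): 350·exp(−0.08664·3) = 269.887 mg/L
C(13) = 6.484 + 269.887 = 276.371 mg/L

276.371 mg/L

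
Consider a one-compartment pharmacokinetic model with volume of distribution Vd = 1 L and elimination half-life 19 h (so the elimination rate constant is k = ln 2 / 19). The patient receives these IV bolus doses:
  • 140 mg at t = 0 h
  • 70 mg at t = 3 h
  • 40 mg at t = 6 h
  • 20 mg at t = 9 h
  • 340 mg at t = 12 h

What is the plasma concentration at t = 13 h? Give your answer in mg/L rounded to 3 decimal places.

511.821 mg/L

k = ln 2 / 19 = 0.03648 per h
Dose 1 (140 mg at t=0 h): 140·exp(−0.03648·13) = 87.128 mg/L
Dose 2 (70 mg at t=3 h): 70·exp(−0.03648·10) = 48.603 mg/L
Dose 3 (40 mg at t=6 h): 40·exp(−0.03648·7) = 30.985 mg/L
Dose 4 (20 mg at t=9 h): 20·exp(−0.03648·4) = 17.284 mg/L
Dose 5 (340 mg at t=12 h): 340·exp(−0.03648·1) = 327.820 mg/L
C(13) = 87.128 + 48.603 + 30.985 + 17.284 + 327.820 = 511.821 mg/L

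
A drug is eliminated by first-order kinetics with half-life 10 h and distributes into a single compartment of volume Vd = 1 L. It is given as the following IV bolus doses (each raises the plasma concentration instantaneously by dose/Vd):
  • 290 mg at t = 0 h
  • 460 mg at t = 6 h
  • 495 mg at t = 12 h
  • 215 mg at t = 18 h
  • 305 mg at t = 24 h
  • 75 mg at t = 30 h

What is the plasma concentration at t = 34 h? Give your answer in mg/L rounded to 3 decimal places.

481.516 mg/L

k = ln 2 / 10 = 0.06931 per h
Dose 1 (290 mg at t=0 h): 290·exp(−0.06931·34) = 27.472 mg/L
Dose 2 (460 mg at t=6 h): 460·exp(−0.06931·28) = 66.050 mg/L
Dose 3 (495 mg at t=12 h): 495·exp(−0.06931·22) = 107.731 mg/L
Dose 4 (215 mg at t=18 h): 215·exp(−0.06931·16) = 70.924 mg/L
Dose 5 (305 mg at t=24 h): 305·exp(−0.06931·10) = 152.500 mg/L
Dose 6 (75 mg at t=30 h): 75·exp(−0.06931·4) = 56.839 mg/L
C(34) = 27.472 + 66.050 + 107.731 + 70.924 + 152.500 + 56.839 = 481.516 mg/L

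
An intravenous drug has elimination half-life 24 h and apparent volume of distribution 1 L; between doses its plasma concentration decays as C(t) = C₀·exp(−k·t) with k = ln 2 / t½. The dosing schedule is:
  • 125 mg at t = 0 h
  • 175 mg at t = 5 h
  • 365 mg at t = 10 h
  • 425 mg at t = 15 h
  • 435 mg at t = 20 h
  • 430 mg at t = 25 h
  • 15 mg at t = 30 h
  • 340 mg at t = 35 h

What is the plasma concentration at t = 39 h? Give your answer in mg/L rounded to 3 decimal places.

1329.290 mg/L

k = ln 2 / 24 = 0.02888 per h
Dose 1 (125 mg at t=0 h): 125·exp(−0.02888·39) = 40.526 mg/L
Dose 2 (175 mg at t=5 h): 175·exp(−0.02888·34) = 65.551 mg/L
Dose 3 (365 mg at t=10 h): 365·exp(−0.02888·29) = 157.960 mg/L
Dose 4 (425 mg at t=15 h): 425·exp(−0.02888·24) = 212.500 mg/L
Dose 5 (435 mg at t=20 h): 435·exp(−0.02888·19) = 251.289 mg/L
Dose 6 (430 mg at t=25 h): 430·exp(−0.02888·14) = 286.991 mg/L
Dose 7 (15 mg at t=30 h): 15·exp(−0.02888·9) = 11.567 mg/L
Dose 8 (340 mg at t=35 h): 340·exp(−0.02888·4) = 302.906 mg/L
C(39) = 40.526 + 65.551 + 157.960 + 212.500 + 251.289 + 286.991 + 11.567 + 302.906 = 1329.290 mg/L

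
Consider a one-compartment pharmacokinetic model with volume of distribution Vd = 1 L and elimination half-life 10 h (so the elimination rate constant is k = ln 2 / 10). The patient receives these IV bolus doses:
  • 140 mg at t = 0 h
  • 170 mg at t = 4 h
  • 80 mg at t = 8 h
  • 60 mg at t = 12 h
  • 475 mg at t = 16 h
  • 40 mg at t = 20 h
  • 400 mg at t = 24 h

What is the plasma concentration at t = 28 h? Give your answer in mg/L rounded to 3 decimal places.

624.977 mg/L

k = ln 2 / 10 = 0.06931 per h
Dose 1 (140 mg at t=0 h): 140·exp(−0.06931·28) = 20.102 mg/L
Dose 2 (170 mg at t=4 h): 170·exp(−0.06931·24) = 32.209 mg/L
Dose 3 (80 mg at t=8 h): 80·exp(−0.06931·20) = 20.000 mg/L
Dose 4 (60 mg at t=12 h): 60·exp(−0.06931·16) = 19.793 mg/L
Dose 5 (475 mg at t=16 h): 475·exp(−0.06931·12) = 206.756 mg/L
Dose 6 (40 mg at t=20 h): 40·exp(−0.06931·8) = 22.974 mg/L
Dose 7 (400 mg at t=24 h): 400·exp(−0.06931·4) = 303.143 mg/L
C(28) = 20.102 + 32.209 + 20.000 + 19.793 + 206.756 + 22.974 + 303.143 = 624.977 mg/L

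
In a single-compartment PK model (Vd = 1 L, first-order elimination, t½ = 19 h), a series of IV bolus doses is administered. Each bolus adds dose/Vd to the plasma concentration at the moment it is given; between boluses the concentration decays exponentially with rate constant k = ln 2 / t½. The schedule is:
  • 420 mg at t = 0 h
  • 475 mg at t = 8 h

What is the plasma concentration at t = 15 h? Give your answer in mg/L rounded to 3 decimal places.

610.942 mg/L

k = ln 2 / 19 = 0.03648 per h
Dose 1 (420 mg at t=0 h): 420·exp(−0.03648·15) = 242.993 mg/L
Dose 2 (475 mg at t=8 h): 475·exp(−0.03648·7) = 367.949 mg/L
C(15) = 242.993 + 367.949 = 610.942 mg/L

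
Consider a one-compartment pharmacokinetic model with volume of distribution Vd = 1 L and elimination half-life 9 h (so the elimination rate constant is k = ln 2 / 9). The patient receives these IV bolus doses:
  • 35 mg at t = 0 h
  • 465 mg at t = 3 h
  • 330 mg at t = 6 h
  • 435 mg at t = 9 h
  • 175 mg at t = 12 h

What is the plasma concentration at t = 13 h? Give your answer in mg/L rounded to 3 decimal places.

k = ln 2 / 9 = 0.07702 per h
Dose 1 (35 mg at t=0 h): 35·exp(−0.07702·13) = 12.860 mg/L
Dose 2 (465 mg at t=3 h): 465·exp(−0.07702·10) = 215.266 mg/L
Dose 3 (330 mg at t=6 h): 330·exp(−0.07702·7) = 192.477 mg/L
Dose 4 (435 mg at t=9 h): 435·exp(−0.07702·4) = 319.667 mg/L
Dose 5 (175 mg at t=12 h): 175·exp(−0.07702·1) = 162.028 mg/L
C(13) = 12.860 + 215.266 + 192.477 + 319.667 + 162.028 = 902.299 mg/L

902.299 mg/L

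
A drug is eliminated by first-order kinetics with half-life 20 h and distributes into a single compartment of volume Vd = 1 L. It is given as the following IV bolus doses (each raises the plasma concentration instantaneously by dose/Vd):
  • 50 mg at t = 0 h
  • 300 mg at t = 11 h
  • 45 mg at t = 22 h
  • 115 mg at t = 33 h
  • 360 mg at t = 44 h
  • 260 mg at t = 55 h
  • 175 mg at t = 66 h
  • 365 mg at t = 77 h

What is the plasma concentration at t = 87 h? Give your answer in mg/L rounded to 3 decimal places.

k = ln 2 / 20 = 0.03466 per h
Dose 1 (50 mg at t=0 h): 50·exp(−0.03466·87) = 2.452 mg/L
Dose 2 (300 mg at t=11 h): 300·exp(−0.03466·76) = 21.538 mg/L
Dose 3 (45 mg at t=22 h): 45·exp(−0.03466·65) = 4.730 mg/L
Dose 4 (115 mg at t=33 h): 115·exp(−0.03466·54) = 17.698 mg/L
Dose 5 (360 mg at t=44 h): 360·exp(−0.03466·43) = 81.113 mg/L
Dose 6 (260 mg at t=55 h): 260·exp(−0.03466·32) = 85.768 mg/L
Dose 7 (175 mg at t=66 h): 175·exp(−0.03466·21) = 84.519 mg/L
Dose 8 (365 mg at t=77 h): 365·exp(−0.03466·10) = 258.094 mg/L
C(87) = 2.452 + 21.538 + 4.730 + 17.698 + 81.113 + 85.768 + 84.519 + 258.094 = 555.912 mg/L

555.912 mg/L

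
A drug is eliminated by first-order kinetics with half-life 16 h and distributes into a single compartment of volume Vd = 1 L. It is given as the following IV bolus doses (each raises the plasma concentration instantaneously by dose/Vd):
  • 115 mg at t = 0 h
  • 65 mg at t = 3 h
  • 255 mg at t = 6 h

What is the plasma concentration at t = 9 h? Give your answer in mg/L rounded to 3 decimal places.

k = ln 2 / 16 = 0.04332 per h
Dose 1 (115 mg at t=0 h): 115·exp(−0.04332·9) = 77.870 mg/L
Dose 2 (65 mg at t=3 h): 65·exp(−0.04332·6) = 50.122 mg/L
Dose 3 (255 mg at t=6 h): 255·exp(−0.04332·3) = 223.922 mg/L
C(9) = 77.870 + 50.122 + 223.922 = 351.914 mg/L

351.914 mg/L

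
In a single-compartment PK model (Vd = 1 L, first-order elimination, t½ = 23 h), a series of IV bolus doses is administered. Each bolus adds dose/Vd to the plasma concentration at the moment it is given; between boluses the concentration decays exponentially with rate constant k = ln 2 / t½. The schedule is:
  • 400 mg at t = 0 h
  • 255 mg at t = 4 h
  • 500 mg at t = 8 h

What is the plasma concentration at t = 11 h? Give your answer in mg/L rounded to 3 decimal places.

950.416 mg/L

k = ln 2 / 23 = 0.03014 per h
Dose 1 (400 mg at t=0 h): 400·exp(−0.03014·11) = 287.137 mg/L
Dose 2 (255 mg at t=4 h): 255·exp(−0.03014·7) = 206.501 mg/L
Dose 3 (500 mg at t=8 h): 500·exp(−0.03014·3) = 456.778 mg/L
C(11) = 287.137 + 206.501 + 456.778 = 950.416 mg/L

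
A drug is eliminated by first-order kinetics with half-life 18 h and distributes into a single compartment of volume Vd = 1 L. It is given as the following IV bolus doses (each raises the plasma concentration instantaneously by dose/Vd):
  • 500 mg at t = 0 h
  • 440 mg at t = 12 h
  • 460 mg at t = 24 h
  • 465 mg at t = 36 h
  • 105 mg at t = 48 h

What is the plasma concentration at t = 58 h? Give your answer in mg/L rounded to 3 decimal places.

523.379 mg/L

k = ln 2 / 18 = 0.03851 per h
Dose 1 (500 mg at t=0 h): 500·exp(−0.03851·58) = 53.578 mg/L
Dose 2 (440 mg at t=12 h): 440·exp(−0.03851·46) = 74.843 mg/L
Dose 3 (460 mg at t=24 h): 460·exp(−0.03851·34) = 124.207 mg/L
Dose 4 (465 mg at t=36 h): 465·exp(−0.03851·22) = 199.309 mg/L
Dose 5 (105 mg at t=48 h): 105·exp(−0.03851·10) = 71.441 mg/L
C(58) = 53.578 + 74.843 + 124.207 + 199.309 + 71.441 = 523.379 mg/L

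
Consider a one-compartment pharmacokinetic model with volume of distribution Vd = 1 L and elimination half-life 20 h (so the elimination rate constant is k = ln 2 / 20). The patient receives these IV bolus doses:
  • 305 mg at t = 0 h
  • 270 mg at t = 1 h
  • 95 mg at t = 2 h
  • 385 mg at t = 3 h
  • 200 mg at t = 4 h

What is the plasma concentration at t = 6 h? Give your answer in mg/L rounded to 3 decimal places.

1091.069 mg/L

k = ln 2 / 20 = 0.03466 per h
Dose 1 (305 mg at t=0 h): 305·exp(−0.03466·6) = 247.737 mg/L
Dose 2 (270 mg at t=1 h): 270·exp(−0.03466·5) = 227.042 mg/L
Dose 3 (95 mg at t=2 h): 95·exp(−0.03466·4) = 82.702 mg/L
Dose 4 (385 mg at t=3 h): 385·exp(−0.03466·3) = 346.981 mg/L
Dose 5 (200 mg at t=4 h): 200·exp(−0.03466·2) = 186.607 mg/L
C(6) = 247.737 + 227.042 + 82.702 + 346.981 + 186.607 = 1091.069 mg/L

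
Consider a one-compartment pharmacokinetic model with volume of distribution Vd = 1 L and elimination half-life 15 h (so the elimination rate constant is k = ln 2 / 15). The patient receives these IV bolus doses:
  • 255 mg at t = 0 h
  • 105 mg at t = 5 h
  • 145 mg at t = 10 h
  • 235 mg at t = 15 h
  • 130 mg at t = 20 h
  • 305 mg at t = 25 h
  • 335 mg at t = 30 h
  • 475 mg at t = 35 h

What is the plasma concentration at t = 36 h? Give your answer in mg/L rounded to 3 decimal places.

1158.994 mg/L

k = ln 2 / 15 = 0.04621 per h
Dose 1 (255 mg at t=0 h): 255·exp(−0.04621·36) = 48.313 mg/L
Dose 2 (105 mg at t=5 h): 105·exp(−0.04621·31) = 25.065 mg/L
Dose 3 (145 mg at t=10 h): 145·exp(−0.04621·26) = 43.610 mg/L
Dose 4 (235 mg at t=15 h): 235·exp(−0.04621·21) = 89.048 mg/L
Dose 5 (130 mg at t=20 h): 130·exp(−0.04621·16) = 62.065 mg/L
Dose 6 (305 mg at t=25 h): 305·exp(−0.04621·11) = 183.461 mg/L
Dose 7 (335 mg at t=30 h): 335·exp(−0.04621·6) = 253.883 mg/L
Dose 8 (475 mg at t=35 h): 475·exp(−0.04621·1) = 453.550 mg/L
C(36) = 48.313 + 25.065 + 43.610 + 89.048 + 62.065 + 183.461 + 253.883 + 453.550 = 1158.994 mg/L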